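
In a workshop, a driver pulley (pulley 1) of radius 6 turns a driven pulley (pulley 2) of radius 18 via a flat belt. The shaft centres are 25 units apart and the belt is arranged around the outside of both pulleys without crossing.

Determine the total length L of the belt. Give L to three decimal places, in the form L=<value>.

L=131.277

open belt: β = asin((r2−r1)/C) = asin(12/25) = 28.6854°
wrap1 = π − 2β = 122.6292°
wrap2 = π + 2β = 237.3708°
tangent length = C·cosβ = 21.9317
L = r1·wrap1 + r2·wrap2 + 2·C·cosβ = 6·2.1403 + 18·4.1429 + 2·21.9317 = 131.2774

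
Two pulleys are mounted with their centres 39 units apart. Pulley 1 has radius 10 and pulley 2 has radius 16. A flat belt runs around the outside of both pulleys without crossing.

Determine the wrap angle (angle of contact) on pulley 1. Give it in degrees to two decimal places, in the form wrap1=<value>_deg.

wrap1=162.30_deg

open belt: β = asin((r2−r1)/C) = asin(6/39) = 8.8499°
wrap1 = π − 2β = 162.3002°
wrap2 = π + 2β = 197.6998°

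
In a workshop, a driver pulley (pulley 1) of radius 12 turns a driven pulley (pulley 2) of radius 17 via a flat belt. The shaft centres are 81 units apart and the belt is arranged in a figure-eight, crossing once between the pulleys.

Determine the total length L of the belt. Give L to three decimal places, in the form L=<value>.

L=263.604

crossed belt: β = asin((r1+r2)/C) = asin(29/81) = 20.9789°
wrap1 = wrap2 = π + 2β = 221.9579°
tangent length = C·cosβ = 75.6307
L = (r1+r2)·wrap + 2·C·cosβ = 29·3.8739 + 2·75.6307 = 263.6043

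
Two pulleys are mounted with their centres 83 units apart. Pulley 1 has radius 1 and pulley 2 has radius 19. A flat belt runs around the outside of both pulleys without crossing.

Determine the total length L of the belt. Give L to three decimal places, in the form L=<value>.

open belt: β = asin((r2−r1)/C) = asin(18/83) = 12.5251°
wrap1 = π − 2β = 154.9498°
wrap2 = π + 2β = 205.0502°
tangent length = C·cosβ = 81.0247
L = r1·wrap1 + r2·wrap2 + 2·C·cosβ = 1·2.7044 + 19·3.5788 + 2·81.0247 = 232.7510

L=232.751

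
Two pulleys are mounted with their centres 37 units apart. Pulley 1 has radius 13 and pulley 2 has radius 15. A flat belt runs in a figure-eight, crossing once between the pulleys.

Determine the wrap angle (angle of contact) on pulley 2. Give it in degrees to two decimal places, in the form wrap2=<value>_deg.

wrap2=278.36_deg

crossed belt: β = asin((r1+r2)/C) = asin(28/37) = 49.1791°
wrap1 = wrap2 = π + 2β = 278.3582°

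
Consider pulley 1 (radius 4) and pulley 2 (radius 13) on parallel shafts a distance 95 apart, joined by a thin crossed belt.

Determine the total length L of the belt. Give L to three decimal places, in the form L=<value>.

crossed belt: β = asin((r1+r2)/C) = asin(17/95) = 10.3085°
wrap1 = wrap2 = π + 2β = 200.6169°
tangent length = C·cosβ = 93.4666
L = (r1+r2)·wrap + 2·C·cosβ = 17·3.5014 + 2·93.4666 = 246.4574

L=246.457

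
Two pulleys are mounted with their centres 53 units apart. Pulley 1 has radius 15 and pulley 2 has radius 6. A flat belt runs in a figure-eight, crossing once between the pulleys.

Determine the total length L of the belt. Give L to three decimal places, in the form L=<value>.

L=180.409

crossed belt: β = asin((r1+r2)/C) = asin(21/53) = 23.3425°
wrap1 = wrap2 = π + 2β = 226.6850°
tangent length = C·cosβ = 48.6621
L = (r1+r2)·wrap + 2·C·cosβ = 21·3.9564 + 2·48.6621 = 180.4086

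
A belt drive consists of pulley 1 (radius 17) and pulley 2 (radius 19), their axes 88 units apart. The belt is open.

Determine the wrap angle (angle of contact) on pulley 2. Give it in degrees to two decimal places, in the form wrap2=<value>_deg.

open belt: β = asin((r2−r1)/C) = asin(2/88) = 1.3023°
wrap1 = π − 2β = 177.3954°
wrap2 = π + 2β = 182.6046°

wrap2=182.60_deg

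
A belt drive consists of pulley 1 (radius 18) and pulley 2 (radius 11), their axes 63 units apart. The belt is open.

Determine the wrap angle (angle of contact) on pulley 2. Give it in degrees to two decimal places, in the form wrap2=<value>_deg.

open belt: β = asin((r2−r1)/C) = asin(-7/63) = -6.3794°
wrap1 = π − 2β = 192.7587°
wrap2 = π + 2β = 167.2413°

wrap2=167.24_deg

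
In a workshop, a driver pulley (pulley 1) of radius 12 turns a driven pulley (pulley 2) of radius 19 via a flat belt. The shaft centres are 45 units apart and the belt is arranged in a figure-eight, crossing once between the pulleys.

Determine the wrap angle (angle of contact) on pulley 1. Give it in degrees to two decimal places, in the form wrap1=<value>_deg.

crossed belt: β = asin((r1+r2)/C) = asin(31/45) = 43.5422°
wrap1 = wrap2 = π + 2β = 267.0844°

wrap1=267.08_deg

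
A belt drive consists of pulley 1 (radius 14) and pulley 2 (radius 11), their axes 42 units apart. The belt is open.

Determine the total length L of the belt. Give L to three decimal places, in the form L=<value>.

open belt: β = asin((r2−r1)/C) = asin(-3/42) = -4.0960°
wrap1 = π − 2β = 188.1921°
wrap2 = π + 2β = 171.8079°
tangent length = C·cosβ = 41.8927
L = r1·wrap1 + r2·wrap2 + 2·C·cosβ = 14·3.2846 + 11·2.9986 + 2·41.8927 = 162.7542

L=162.754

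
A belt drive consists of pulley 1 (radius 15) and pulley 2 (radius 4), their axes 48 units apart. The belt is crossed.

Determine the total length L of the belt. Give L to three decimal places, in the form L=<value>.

crossed belt: β = asin((r1+r2)/C) = asin(19/48) = 23.3180°
wrap1 = wrap2 = π + 2β = 226.6359°
tangent length = C·cosβ = 44.0795
L = (r1+r2)·wrap + 2·C·cosβ = 19·3.9555 + 2·44.0795 = 163.3143

L=163.314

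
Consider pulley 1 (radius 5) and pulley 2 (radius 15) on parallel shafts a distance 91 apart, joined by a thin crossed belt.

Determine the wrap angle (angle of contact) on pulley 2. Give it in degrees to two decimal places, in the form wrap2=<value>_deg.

crossed belt: β = asin((r1+r2)/C) = asin(20/91) = 12.6961°
wrap1 = wrap2 = π + 2β = 205.3922°

wrap2=205.39_deg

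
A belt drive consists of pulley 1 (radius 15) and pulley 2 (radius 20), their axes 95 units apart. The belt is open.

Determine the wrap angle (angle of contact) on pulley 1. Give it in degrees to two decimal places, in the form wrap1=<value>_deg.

open belt: β = asin((r2−r1)/C) = asin(5/95) = 3.0170°
wrap1 = π − 2β = 173.9661°
wrap2 = π + 2β = 186.0339°

wrap1=173.97_deg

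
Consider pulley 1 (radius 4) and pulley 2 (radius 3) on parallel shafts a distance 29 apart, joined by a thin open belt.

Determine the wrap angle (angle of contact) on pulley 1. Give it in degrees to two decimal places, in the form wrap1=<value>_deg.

open belt: β = asin((r2−r1)/C) = asin(-1/29) = -1.9761°
wrap1 = π − 2β = 183.9522°
wrap2 = π + 2β = 176.0478°

wrap1=183.95_deg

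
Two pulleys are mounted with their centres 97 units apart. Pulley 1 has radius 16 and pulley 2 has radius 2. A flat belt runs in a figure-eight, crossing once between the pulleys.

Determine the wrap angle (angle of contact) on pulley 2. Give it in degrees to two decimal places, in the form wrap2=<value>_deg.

crossed belt: β = asin((r1+r2)/C) = asin(18/97) = 10.6942°
wrap1 = wrap2 = π + 2β = 201.3884°

wrap2=201.39_deg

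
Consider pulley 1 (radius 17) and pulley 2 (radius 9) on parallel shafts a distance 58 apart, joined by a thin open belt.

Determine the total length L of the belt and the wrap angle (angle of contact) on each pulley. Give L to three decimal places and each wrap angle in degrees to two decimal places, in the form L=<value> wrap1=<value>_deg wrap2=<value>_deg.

L=198.787 wrap1=195.86_deg wrap2=164.14_deg

open belt: β = asin((r2−r1)/C) = asin(-8/58) = -7.9281°
wrap1 = π − 2β = 195.8563°
wrap2 = π + 2β = 164.1437°
tangent length = C·cosβ = 57.4456
L = r1·wrap1 + r2·wrap2 + 2·C·cosβ = 17·3.4183 + 9·2.8648 + 2·57.4456 = 198.7866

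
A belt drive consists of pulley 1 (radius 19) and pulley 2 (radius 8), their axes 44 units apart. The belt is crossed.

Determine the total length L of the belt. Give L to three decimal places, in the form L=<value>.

crossed belt: β = asin((r1+r2)/C) = asin(27/44) = 37.8529°
wrap1 = wrap2 = π + 2β = 255.7058°
tangent length = C·cosβ = 34.7419
L = (r1+r2)·wrap + 2·C·cosβ = 27·4.4629 + 2·34.7419 = 189.9823

L=189.982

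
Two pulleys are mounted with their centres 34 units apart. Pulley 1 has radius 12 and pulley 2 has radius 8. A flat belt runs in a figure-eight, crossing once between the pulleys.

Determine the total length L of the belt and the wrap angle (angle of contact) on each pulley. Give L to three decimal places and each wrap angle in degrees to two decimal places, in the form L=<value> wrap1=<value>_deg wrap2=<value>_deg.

crossed belt: β = asin((r1+r2)/C) = asin(20/34) = 36.0319°
wrap1 = wrap2 = π + 2β = 252.0638°
tangent length = C·cosβ = 27.4955
L = (r1+r2)·wrap + 2·C·cosβ = 20·4.3993 + 2·27.4955 = 142.9778

L=142.978 wrap1=252.06_deg wrap2=252.06_deg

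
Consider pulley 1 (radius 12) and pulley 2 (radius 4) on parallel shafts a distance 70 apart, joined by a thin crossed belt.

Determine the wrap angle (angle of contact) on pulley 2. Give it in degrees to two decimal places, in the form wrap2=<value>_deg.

wrap2=206.43_deg

crossed belt: β = asin((r1+r2)/C) = asin(16/70) = 13.2130°
wrap1 = wrap2 = π + 2β = 206.4260°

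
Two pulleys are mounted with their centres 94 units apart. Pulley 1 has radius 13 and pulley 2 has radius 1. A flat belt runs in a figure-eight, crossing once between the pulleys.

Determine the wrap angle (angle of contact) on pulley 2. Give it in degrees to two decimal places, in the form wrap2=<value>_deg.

wrap2=197.13_deg

crossed belt: β = asin((r1+r2)/C) = asin(14/94) = 8.5653°
wrap1 = wrap2 = π + 2β = 197.1306°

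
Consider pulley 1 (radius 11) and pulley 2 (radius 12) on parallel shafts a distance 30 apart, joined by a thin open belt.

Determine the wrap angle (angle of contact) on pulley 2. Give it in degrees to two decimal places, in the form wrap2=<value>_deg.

open belt: β = asin((r2−r1)/C) = asin(1/30) = 1.9102°
wrap1 = π − 2β = 176.1796°
wrap2 = π + 2β = 183.8204°

wrap2=183.82_deg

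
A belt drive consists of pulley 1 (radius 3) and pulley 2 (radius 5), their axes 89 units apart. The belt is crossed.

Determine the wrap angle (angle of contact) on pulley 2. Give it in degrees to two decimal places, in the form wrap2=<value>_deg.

wrap2=190.31_deg

crossed belt: β = asin((r1+r2)/C) = asin(8/89) = 5.1571°
wrap1 = wrap2 = π + 2β = 190.3143°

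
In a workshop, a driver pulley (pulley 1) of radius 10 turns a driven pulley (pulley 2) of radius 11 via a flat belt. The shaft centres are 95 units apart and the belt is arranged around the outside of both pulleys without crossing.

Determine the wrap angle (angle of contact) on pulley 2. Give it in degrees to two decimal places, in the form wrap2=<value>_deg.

wrap2=181.21_deg

open belt: β = asin((r2−r1)/C) = asin(1/95) = 0.6031°
wrap1 = π − 2β = 178.7938°
wrap2 = π + 2β = 181.2062°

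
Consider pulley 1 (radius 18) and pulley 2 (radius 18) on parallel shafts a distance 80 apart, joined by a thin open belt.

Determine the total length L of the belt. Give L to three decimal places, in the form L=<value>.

L=273.097

open belt: β = asin((r2−r1)/C) = asin(0/80) = 0.0000°
wrap1 = π − 2β = 180.0000°
wrap2 = π + 2β = 180.0000°
tangent length = C·cosβ = 80.0000
L = r1·wrap1 + r2·wrap2 + 2·C·cosβ = 18·3.1416 + 18·3.1416 + 2·80.0000 = 273.0973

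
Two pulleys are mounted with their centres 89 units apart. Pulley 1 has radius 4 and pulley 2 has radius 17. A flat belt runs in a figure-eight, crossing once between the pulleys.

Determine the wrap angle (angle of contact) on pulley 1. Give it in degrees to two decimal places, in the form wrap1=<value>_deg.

crossed belt: β = asin((r1+r2)/C) = asin(21/89) = 13.6479°
wrap1 = wrap2 = π + 2β = 207.2959°

wrap1=207.30_deg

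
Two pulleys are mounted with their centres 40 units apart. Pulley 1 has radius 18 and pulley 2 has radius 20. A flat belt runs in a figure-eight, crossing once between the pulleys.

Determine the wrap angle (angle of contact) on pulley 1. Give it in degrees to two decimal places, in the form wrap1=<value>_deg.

crossed belt: β = asin((r1+r2)/C) = asin(38/40) = 71.8051°
wrap1 = wrap2 = π + 2β = 323.6103°

wrap1=323.61_deg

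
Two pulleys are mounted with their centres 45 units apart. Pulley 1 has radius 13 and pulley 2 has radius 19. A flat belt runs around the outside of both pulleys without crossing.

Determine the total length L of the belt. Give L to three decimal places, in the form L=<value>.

L=191.332

open belt: β = asin((r2−r1)/C) = asin(6/45) = 7.6623°
wrap1 = π − 2β = 164.6755°
wrap2 = π + 2β = 195.3245°
tangent length = C·cosβ = 44.5982
L = r1·wrap1 + r2·wrap2 + 2·C·cosβ = 13·2.8741 + 19·3.4091 + 2·44.5982 = 191.3322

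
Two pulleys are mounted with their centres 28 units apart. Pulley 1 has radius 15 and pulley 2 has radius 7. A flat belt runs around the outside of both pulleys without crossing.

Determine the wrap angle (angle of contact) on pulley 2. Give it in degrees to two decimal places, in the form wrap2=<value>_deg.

open belt: β = asin((r2−r1)/C) = asin(-8/28) = -16.6015°
wrap1 = π − 2β = 213.2031°
wrap2 = π + 2β = 146.7969°

wrap2=146.80_deg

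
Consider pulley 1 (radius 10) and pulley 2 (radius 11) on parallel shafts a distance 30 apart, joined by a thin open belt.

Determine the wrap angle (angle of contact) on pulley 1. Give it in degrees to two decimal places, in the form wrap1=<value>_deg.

open belt: β = asin((r2−r1)/C) = asin(1/30) = 1.9102°
wrap1 = π − 2β = 176.1796°
wrap2 = π + 2β = 183.8204°

wrap1=176.18_deg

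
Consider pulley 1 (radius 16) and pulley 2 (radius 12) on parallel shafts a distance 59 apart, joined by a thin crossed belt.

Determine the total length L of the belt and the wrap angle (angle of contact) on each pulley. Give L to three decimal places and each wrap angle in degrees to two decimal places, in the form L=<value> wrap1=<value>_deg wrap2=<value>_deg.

crossed belt: β = asin((r1+r2)/C) = asin(28/59) = 28.3318°
wrap1 = wrap2 = π + 2β = 236.6635°
tangent length = C·cosβ = 51.9326
L = (r1+r2)·wrap + 2·C·cosβ = 28·4.1306 + 2·51.9326 = 219.5209

L=219.521 wrap1=236.66_deg wrap2=236.66_deg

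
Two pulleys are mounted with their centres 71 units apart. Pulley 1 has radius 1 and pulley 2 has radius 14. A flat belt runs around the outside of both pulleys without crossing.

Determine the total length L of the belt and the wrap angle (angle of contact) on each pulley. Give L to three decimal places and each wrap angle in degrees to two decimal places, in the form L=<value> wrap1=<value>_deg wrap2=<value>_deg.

open belt: β = asin((r2−r1)/C) = asin(13/71) = 10.5503°
wrap1 = π − 2β = 158.8994°
wrap2 = π + 2β = 201.1006°
tangent length = C·cosβ = 69.7997
L = r1·wrap1 + r2·wrap2 + 2·C·cosβ = 1·2.7733 + 14·3.5099 + 2·69.7997 = 191.5109

L=191.511 wrap1=158.90_deg wrap2=201.10_deg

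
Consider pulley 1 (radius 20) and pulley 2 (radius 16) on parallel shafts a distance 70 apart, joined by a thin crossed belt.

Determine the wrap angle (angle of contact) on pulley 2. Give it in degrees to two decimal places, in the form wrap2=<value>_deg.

wrap2=241.90_deg

crossed belt: β = asin((r1+r2)/C) = asin(36/70) = 30.9497°
wrap1 = wrap2 = π + 2β = 241.8994°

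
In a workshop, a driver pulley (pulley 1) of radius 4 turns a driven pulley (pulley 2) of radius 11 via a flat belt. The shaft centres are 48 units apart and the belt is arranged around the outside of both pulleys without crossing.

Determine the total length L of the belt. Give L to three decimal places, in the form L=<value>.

open belt: β = asin((r2−r1)/C) = asin(7/48) = 8.3855°
wrap1 = π − 2β = 163.2289°
wrap2 = π + 2β = 196.7711°
tangent length = C·cosβ = 47.4868
L = r1·wrap1 + r2·wrap2 + 2·C·cosβ = 4·2.8489 + 11·3.4343 + 2·47.4868 = 144.1465

L=144.147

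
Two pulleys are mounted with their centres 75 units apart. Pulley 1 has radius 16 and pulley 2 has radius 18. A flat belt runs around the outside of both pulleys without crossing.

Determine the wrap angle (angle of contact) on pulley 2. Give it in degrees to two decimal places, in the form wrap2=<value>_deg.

wrap2=183.06_deg

open belt: β = asin((r2−r1)/C) = asin(2/75) = 1.5281°
wrap1 = π − 2β = 176.9439°
wrap2 = π + 2β = 183.0561°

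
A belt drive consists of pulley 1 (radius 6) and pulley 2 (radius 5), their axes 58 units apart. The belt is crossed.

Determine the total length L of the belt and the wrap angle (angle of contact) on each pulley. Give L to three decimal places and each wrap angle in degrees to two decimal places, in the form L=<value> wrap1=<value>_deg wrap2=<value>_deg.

crossed belt: β = asin((r1+r2)/C) = asin(11/58) = 10.9327°
wrap1 = wrap2 = π + 2β = 201.8653°
tangent length = C·cosβ = 56.9473
L = (r1+r2)·wrap + 2·C·cosβ = 11·3.5232 + 2·56.9473 = 152.6500

L=152.650 wrap1=201.87_deg wrap2=201.87_deg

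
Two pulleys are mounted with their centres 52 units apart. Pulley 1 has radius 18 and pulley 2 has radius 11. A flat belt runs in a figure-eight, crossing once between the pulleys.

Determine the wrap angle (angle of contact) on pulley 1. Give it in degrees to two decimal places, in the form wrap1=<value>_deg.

wrap1=247.79_deg

crossed belt: β = asin((r1+r2)/C) = asin(29/52) = 33.8964°
wrap1 = wrap2 = π + 2β = 247.7927°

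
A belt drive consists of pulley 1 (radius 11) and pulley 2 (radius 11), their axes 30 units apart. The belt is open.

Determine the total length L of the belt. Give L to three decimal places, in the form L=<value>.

open belt: β = asin((r2−r1)/C) = asin(0/30) = 0.0000°
wrap1 = π − 2β = 180.0000°
wrap2 = π + 2β = 180.0000°
tangent length = C·cosβ = 30.0000
L = r1·wrap1 + r2·wrap2 + 2·C·cosβ = 11·3.1416 + 11·3.1416 + 2·30.0000 = 129.1150

L=129.115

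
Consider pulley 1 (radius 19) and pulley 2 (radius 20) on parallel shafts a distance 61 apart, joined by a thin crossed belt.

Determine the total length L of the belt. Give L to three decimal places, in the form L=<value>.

L=270.435

crossed belt: β = asin((r1+r2)/C) = asin(39/61) = 39.7429°
wrap1 = wrap2 = π + 2β = 259.4859°
tangent length = C·cosβ = 46.9042
L = (r1+r2)·wrap + 2·C·cosβ = 39·4.5289 + 2·46.9042 = 270.4348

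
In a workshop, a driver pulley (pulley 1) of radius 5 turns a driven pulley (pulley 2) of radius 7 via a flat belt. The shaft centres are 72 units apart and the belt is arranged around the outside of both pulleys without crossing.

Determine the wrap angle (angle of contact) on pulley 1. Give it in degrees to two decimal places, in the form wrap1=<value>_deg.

open belt: β = asin((r2−r1)/C) = asin(2/72) = 1.5918°
wrap1 = π − 2β = 176.8165°
wrap2 = π + 2β = 183.1835°

wrap1=176.82_deg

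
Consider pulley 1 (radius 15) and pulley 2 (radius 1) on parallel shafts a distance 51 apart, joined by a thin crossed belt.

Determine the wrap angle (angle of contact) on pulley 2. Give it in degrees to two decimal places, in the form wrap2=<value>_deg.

crossed belt: β = asin((r1+r2)/C) = asin(16/51) = 18.2839°
wrap1 = wrap2 = π + 2β = 216.5678°

wrap2=216.57_deg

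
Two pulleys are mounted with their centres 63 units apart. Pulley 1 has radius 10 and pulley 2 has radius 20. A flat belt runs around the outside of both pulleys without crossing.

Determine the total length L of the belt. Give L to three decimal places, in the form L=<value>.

L=221.838

open belt: β = asin((r2−r1)/C) = asin(10/63) = 9.1332°
wrap1 = π − 2β = 161.7336°
wrap2 = π + 2β = 198.2664°
tangent length = C·cosβ = 62.2013
L = r1·wrap1 + r2·wrap2 + 2·C·cosβ = 10·2.8228 + 20·3.4604 + 2·62.2013 = 221.8384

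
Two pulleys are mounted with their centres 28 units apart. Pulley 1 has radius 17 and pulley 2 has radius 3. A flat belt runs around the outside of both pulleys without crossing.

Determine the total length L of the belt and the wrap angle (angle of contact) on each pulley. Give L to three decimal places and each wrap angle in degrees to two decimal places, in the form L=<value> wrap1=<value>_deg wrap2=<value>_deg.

L=125.990 wrap1=240.00_deg wrap2=120.00_deg

open belt: β = asin((r2−r1)/C) = asin(-14/28) = -30.0000°
wrap1 = π − 2β = 240.0000°
wrap2 = π + 2β = 120.0000°
tangent length = C·cosβ = 24.2487
L = r1·wrap1 + r2·wrap2 + 2·C·cosβ = 17·4.1888 + 3·2.0944 + 2·24.2487 = 125.9900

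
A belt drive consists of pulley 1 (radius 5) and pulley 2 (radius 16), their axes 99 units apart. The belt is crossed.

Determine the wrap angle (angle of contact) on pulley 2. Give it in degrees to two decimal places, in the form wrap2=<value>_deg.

crossed belt: β = asin((r1+r2)/C) = asin(21/99) = 12.2467°
wrap1 = wrap2 = π + 2β = 204.4934°

wrap2=204.49_deg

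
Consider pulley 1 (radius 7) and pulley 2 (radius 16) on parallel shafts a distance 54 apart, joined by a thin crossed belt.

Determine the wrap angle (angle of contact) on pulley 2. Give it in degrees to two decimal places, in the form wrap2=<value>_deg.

crossed belt: β = asin((r1+r2)/C) = asin(23/54) = 25.2093°
wrap1 = wrap2 = π + 2β = 230.4186°

wrap2=230.42_deg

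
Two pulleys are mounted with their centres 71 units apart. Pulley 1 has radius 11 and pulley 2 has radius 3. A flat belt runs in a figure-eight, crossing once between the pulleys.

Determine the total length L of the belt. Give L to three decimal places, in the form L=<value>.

crossed belt: β = asin((r1+r2)/C) = asin(14/71) = 11.3723°
wrap1 = wrap2 = π + 2β = 202.7446°
tangent length = C·cosβ = 69.6060
L = (r1+r2)·wrap + 2·C·cosβ = 14·3.5386 + 2·69.6060 = 188.7519

L=188.752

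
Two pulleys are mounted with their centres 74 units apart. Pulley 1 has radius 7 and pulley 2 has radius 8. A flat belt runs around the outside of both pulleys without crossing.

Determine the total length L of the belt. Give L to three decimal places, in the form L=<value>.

open belt: β = asin((r2−r1)/C) = asin(1/74) = 0.7743°
wrap1 = π − 2β = 178.4514°
wrap2 = π + 2β = 181.5486°
tangent length = C·cosβ = 73.9932
L = r1·wrap1 + r2·wrap2 + 2·C·cosβ = 7·3.1146 + 8·3.1686 + 2·73.9932 = 195.1374

L=195.137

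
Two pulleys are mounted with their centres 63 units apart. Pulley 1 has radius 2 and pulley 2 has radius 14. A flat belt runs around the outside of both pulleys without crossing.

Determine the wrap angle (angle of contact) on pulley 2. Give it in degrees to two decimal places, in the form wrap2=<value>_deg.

open belt: β = asin((r2−r1)/C) = asin(12/63) = 10.9806°
wrap1 = π − 2β = 158.0388°
wrap2 = π + 2β = 201.9612°

wrap2=201.96_deg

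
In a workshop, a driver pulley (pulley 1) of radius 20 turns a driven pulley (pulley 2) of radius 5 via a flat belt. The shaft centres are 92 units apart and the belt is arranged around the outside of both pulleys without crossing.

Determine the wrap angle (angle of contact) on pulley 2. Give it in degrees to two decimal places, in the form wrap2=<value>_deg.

open belt: β = asin((r2−r1)/C) = asin(-15/92) = -9.3836°
wrap1 = π − 2β = 198.7672°
wrap2 = π + 2β = 161.2328°

wrap2=161.23_deg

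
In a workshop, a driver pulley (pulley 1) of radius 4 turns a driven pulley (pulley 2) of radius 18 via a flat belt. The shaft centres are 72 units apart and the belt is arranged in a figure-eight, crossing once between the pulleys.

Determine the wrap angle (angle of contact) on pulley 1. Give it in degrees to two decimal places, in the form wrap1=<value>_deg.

crossed belt: β = asin((r1+r2)/C) = asin(22/72) = 17.7916°
wrap1 = wrap2 = π + 2β = 215.5832°

wrap1=215.58_deg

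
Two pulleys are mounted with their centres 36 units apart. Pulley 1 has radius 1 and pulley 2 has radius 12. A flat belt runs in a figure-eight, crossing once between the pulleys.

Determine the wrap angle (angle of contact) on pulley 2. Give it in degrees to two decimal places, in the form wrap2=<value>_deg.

crossed belt: β = asin((r1+r2)/C) = asin(13/36) = 21.1684°
wrap1 = wrap2 = π + 2β = 222.3369°

wrap2=222.34_deg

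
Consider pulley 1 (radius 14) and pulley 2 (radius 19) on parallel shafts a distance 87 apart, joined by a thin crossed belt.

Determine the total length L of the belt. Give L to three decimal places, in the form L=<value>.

L=290.347

crossed belt: β = asin((r1+r2)/C) = asin(33/87) = 22.2910°
wrap1 = wrap2 = π + 2β = 224.5819°
tangent length = C·cosβ = 80.4984
L = (r1+r2)·wrap + 2·C·cosβ = 33·3.9197 + 2·80.4984 = 290.3468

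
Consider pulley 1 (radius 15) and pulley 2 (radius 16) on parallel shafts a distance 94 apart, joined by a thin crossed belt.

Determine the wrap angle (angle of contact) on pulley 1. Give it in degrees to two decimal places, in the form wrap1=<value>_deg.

wrap1=218.51_deg

crossed belt: β = asin((r1+r2)/C) = asin(31/94) = 19.2559°
wrap1 = wrap2 = π + 2β = 218.5117°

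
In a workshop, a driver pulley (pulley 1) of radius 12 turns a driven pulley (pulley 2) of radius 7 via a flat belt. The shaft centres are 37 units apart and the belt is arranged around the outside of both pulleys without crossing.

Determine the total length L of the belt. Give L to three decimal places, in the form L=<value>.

L=134.367

open belt: β = asin((r2−r1)/C) = asin(-5/37) = -7.7664°
wrap1 = π − 2β = 195.5329°
wrap2 = π + 2β = 164.4671°
tangent length = C·cosβ = 36.6606
L = r1·wrap1 + r2·wrap2 + 2·C·cosβ = 12·3.4127 + 7·2.8705 + 2·36.6606 = 134.3670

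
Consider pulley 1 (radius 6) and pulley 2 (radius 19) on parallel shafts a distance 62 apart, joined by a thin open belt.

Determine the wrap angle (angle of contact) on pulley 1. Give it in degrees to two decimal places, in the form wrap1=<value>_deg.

open belt: β = asin((r2−r1)/C) = asin(13/62) = 12.1034°
wrap1 = π − 2β = 155.7931°
wrap2 = π + 2β = 204.2069°

wrap1=155.79_deg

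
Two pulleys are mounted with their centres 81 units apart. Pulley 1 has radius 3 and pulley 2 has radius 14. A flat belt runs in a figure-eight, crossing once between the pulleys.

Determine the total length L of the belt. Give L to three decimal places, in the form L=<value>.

crossed belt: β = asin((r1+r2)/C) = asin(17/81) = 12.1151°
wrap1 = wrap2 = π + 2β = 204.2302°
tangent length = C·cosβ = 79.1960
L = (r1+r2)·wrap + 2·C·cosβ = 17·3.5645 + 2·79.1960 = 218.9882

L=218.988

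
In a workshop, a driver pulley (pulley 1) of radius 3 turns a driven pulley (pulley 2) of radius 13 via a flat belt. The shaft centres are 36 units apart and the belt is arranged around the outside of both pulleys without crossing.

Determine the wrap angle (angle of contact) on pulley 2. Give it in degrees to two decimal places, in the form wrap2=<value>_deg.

wrap2=212.26_deg

open belt: β = asin((r2−r1)/C) = asin(10/36) = 16.1276°
wrap1 = π − 2β = 147.7448°
wrap2 = π + 2β = 212.2552°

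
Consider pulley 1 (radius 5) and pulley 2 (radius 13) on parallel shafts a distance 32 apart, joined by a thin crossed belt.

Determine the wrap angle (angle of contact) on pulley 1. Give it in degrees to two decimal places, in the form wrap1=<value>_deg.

wrap1=248.46_deg

crossed belt: β = asin((r1+r2)/C) = asin(18/32) = 34.2289°
wrap1 = wrap2 = π + 2β = 248.4577°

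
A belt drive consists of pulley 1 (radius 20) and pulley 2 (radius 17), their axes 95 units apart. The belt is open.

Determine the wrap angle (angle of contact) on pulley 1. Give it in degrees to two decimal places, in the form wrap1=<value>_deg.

open belt: β = asin((r2−r1)/C) = asin(-3/95) = -1.8096°
wrap1 = π − 2β = 183.6193°
wrap2 = π + 2β = 176.3807°

wrap1=183.62_deg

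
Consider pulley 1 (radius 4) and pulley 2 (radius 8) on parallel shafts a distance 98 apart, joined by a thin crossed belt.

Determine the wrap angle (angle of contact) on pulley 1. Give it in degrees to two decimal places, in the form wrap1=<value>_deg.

wrap1=194.07_deg

crossed belt: β = asin((r1+r2)/C) = asin(12/98) = 7.0335°
wrap1 = wrap2 = π + 2β = 194.0669°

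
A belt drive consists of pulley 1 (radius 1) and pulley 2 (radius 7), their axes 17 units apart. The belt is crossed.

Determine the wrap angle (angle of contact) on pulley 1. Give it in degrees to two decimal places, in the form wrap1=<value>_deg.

crossed belt: β = asin((r1+r2)/C) = asin(8/17) = 28.0725°
wrap1 = wrap2 = π + 2β = 236.1450°

wrap1=236.14_deg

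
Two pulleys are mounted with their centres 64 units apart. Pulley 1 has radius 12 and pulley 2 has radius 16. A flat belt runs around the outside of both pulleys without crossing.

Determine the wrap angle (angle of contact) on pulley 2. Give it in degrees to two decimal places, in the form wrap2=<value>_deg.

wrap2=187.17_deg

open belt: β = asin((r2−r1)/C) = asin(4/64) = 3.5833°
wrap1 = π − 2β = 172.8334°
wrap2 = π + 2β = 187.1666°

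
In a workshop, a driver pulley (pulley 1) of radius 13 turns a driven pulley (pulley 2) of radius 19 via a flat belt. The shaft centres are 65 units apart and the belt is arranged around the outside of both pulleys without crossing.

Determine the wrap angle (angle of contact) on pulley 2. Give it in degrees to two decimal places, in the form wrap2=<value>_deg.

wrap2=190.59_deg

open belt: β = asin((r2−r1)/C) = asin(6/65) = 5.2964°
wrap1 = π − 2β = 169.4072°
wrap2 = π + 2β = 190.5928°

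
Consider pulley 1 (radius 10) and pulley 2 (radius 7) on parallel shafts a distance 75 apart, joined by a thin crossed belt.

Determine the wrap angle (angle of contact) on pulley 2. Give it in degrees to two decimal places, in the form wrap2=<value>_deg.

crossed belt: β = asin((r1+r2)/C) = asin(17/75) = 13.1009°
wrap1 = wrap2 = π + 2β = 206.2018°

wrap2=206.20_deg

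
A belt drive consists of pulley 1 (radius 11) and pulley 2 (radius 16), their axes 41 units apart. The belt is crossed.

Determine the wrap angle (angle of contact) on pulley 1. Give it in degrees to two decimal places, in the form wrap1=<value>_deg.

crossed belt: β = asin((r1+r2)/C) = asin(27/41) = 41.1884°
wrap1 = wrap2 = π + 2β = 262.3767°

wrap1=262.38_deg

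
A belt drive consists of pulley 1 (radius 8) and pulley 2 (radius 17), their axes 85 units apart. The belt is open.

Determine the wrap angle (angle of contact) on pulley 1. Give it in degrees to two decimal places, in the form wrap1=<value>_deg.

open belt: β = asin((r2−r1)/C) = asin(9/85) = 6.0780°
wrap1 = π − 2β = 167.8440°
wrap2 = π + 2β = 192.1560°

wrap1=167.84_deg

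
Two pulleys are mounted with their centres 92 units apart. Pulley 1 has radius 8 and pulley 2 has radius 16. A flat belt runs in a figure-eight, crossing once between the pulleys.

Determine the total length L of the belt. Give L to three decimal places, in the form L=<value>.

crossed belt: β = asin((r1+r2)/C) = asin(24/92) = 15.1217°
wrap1 = wrap2 = π + 2β = 210.2433°
tangent length = C·cosβ = 88.8144
L = (r1+r2)·wrap + 2·C·cosβ = 24·3.6694 + 2·88.8144 = 265.6953

L=265.695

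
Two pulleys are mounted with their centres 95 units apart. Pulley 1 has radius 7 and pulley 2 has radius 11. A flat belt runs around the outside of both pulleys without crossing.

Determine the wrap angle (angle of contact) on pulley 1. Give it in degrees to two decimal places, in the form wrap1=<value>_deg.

open belt: β = asin((r2−r1)/C) = asin(4/95) = 2.4132°
wrap1 = π − 2β = 175.1737°
wrap2 = π + 2β = 184.8263°

wrap1=175.17_deg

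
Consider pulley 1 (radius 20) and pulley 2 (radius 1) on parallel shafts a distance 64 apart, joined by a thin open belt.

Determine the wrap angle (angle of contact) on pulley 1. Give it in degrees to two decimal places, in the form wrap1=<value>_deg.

open belt: β = asin((r2−r1)/C) = asin(-19/64) = -17.2700°
wrap1 = π − 2β = 214.5400°
wrap2 = π + 2β = 145.4600°

wrap1=214.54_deg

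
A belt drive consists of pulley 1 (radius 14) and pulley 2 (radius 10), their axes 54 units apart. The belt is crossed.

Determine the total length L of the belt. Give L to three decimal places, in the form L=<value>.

crossed belt: β = asin((r1+r2)/C) = asin(24/54) = 26.3878°
wrap1 = wrap2 = π + 2β = 232.7756°
tangent length = C·cosβ = 48.3735
L = (r1+r2)·wrap + 2·C·cosβ = 24·4.0627 + 2·48.3735 = 194.2519

L=194.252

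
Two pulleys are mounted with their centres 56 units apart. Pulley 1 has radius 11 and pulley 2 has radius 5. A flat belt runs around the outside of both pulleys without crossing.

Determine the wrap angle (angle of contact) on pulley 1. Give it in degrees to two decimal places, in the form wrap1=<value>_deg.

open belt: β = asin((r2−r1)/C) = asin(-6/56) = -6.1506°
wrap1 = π − 2β = 192.3013°
wrap2 = π + 2β = 167.6987°

wrap1=192.30_deg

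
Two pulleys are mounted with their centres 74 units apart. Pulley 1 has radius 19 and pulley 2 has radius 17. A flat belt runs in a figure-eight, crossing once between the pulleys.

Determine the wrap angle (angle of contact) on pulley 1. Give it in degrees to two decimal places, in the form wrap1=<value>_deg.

crossed belt: β = asin((r1+r2)/C) = asin(36/74) = 29.1099°
wrap1 = wrap2 = π + 2β = 238.2198°

wrap1=238.22_deg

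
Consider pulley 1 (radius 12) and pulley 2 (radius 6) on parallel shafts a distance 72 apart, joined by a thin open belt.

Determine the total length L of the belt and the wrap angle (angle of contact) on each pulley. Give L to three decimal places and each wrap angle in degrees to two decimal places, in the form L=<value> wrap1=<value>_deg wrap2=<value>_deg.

open belt: β = asin((r2−r1)/C) = asin(-6/72) = -4.7802°
wrap1 = π − 2β = 189.5604°
wrap2 = π + 2β = 170.4396°
tangent length = C·cosβ = 71.7496
L = r1·wrap1 + r2·wrap2 + 2·C·cosβ = 12·3.3085 + 6·2.9747 + 2·71.7496 = 201.0490

L=201.049 wrap1=189.56_deg wrap2=170.44_deg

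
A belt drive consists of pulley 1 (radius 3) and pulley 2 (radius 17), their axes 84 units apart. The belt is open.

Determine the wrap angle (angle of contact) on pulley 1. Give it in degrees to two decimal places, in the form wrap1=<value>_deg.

open belt: β = asin((r2−r1)/C) = asin(14/84) = 9.5941°
wrap1 = π − 2β = 160.8119°
wrap2 = π + 2β = 199.1881°

wrap1=160.81_deg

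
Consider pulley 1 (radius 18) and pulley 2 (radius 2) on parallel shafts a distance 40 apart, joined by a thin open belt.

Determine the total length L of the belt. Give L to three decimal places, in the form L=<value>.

L=149.322

open belt: β = asin((r2−r1)/C) = asin(-16/40) = -23.5782°
wrap1 = π − 2β = 227.1564°
wrap2 = π + 2β = 132.8436°
tangent length = C·cosβ = 36.6606
L = r1·wrap1 + r2·wrap2 + 2·C·cosβ = 18·3.9646 + 2·2.3186 + 2·36.6606 = 149.3216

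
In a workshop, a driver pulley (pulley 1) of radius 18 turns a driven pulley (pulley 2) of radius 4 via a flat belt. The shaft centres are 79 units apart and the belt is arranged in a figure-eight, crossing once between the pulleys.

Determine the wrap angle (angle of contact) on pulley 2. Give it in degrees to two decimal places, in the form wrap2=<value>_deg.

wrap2=212.34_deg

crossed belt: β = asin((r1+r2)/C) = asin(22/79) = 16.1696°
wrap1 = wrap2 = π + 2β = 212.3391°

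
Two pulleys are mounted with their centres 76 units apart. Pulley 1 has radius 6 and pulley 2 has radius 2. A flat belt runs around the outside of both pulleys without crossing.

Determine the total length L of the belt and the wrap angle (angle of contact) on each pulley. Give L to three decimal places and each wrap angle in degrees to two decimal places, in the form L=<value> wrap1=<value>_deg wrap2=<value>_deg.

L=177.343 wrap1=186.03_deg wrap2=173.97_deg

open belt: β = asin((r2−r1)/C) = asin(-4/76) = -3.0170°
wrap1 = π − 2β = 186.0339°
wrap2 = π + 2β = 173.9661°
tangent length = C·cosβ = 75.8947
L = r1·wrap1 + r2·wrap2 + 2·C·cosβ = 6·3.2469 + 2·3.0363 + 2·75.8947 = 177.3433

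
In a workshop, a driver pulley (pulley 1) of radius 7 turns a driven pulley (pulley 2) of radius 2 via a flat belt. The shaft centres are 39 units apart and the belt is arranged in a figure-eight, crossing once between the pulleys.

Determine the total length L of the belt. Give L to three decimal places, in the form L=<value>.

crossed belt: β = asin((r1+r2)/C) = asin(9/39) = 13.3424°
wrap1 = wrap2 = π + 2β = 206.6847°
tangent length = C·cosβ = 37.9473
L = (r1+r2)·wrap + 2·C·cosβ = 9·3.6073 + 2·37.9473 = 108.3606

L=108.361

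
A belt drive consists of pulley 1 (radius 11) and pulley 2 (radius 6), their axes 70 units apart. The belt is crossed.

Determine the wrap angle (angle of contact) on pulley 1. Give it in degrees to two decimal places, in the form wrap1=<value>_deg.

wrap1=208.11_deg

crossed belt: β = asin((r1+r2)/C) = asin(17/70) = 14.0552°
wrap1 = wrap2 = π + 2β = 208.1105°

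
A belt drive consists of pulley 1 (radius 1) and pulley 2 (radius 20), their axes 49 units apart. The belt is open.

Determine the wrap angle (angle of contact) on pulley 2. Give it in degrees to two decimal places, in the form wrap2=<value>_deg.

open belt: β = asin((r2−r1)/C) = asin(19/49) = 22.8149°
wrap1 = π − 2β = 134.3702°
wrap2 = π + 2β = 225.6298°

wrap2=225.63_deg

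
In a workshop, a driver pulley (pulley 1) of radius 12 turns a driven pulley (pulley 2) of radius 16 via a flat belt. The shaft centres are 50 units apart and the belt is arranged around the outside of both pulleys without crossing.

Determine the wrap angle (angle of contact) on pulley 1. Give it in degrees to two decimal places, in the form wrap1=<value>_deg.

open belt: β = asin((r2−r1)/C) = asin(4/50) = 4.5886°
wrap1 = π − 2β = 170.8229°
wrap2 = π + 2β = 189.1771°

wrap1=170.82_deg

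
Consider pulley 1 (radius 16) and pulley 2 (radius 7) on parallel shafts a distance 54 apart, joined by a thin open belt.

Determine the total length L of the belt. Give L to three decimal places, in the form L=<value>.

open belt: β = asin((r2−r1)/C) = asin(-9/54) = -9.5941°
wrap1 = π − 2β = 199.1881°
wrap2 = π + 2β = 160.8119°
tangent length = C·cosβ = 53.2447
L = r1·wrap1 + r2·wrap2 + 2·C·cosβ = 16·3.4765 + 7·2.8067 + 2·53.2447 = 181.7601

L=181.760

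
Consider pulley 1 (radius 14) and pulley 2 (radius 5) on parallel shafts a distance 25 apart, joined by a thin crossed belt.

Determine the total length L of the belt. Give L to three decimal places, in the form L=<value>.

L=124.992

crossed belt: β = asin((r1+r2)/C) = asin(19/25) = 49.4642°
wrap1 = wrap2 = π + 2β = 278.9284°
tangent length = C·cosβ = 16.2481
L = (r1+r2)·wrap + 2·C·cosβ = 19·4.8682 + 2·16.2481 = 124.9923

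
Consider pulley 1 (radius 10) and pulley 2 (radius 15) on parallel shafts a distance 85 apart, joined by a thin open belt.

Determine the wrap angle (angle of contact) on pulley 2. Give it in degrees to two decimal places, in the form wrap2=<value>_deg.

wrap2=186.74_deg

open belt: β = asin((r2−r1)/C) = asin(5/85) = 3.3723°
wrap1 = π − 2β = 173.2554°
wrap2 = π + 2β = 186.7446°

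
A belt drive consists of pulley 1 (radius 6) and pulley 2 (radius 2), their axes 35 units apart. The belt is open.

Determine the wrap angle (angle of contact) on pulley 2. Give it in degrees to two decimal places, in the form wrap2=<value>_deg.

wrap2=166.88_deg

open belt: β = asin((r2−r1)/C) = asin(-4/35) = -6.5624°
wrap1 = π − 2β = 193.1249°
wrap2 = π + 2β = 166.8751°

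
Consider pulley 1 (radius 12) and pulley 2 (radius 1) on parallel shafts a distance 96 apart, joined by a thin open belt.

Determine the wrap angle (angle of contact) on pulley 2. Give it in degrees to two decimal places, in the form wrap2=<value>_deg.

wrap2=166.84_deg

open belt: β = asin((r2−r1)/C) = asin(-11/96) = -6.5796°
wrap1 = π − 2β = 193.1592°
wrap2 = π + 2β = 166.8408°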